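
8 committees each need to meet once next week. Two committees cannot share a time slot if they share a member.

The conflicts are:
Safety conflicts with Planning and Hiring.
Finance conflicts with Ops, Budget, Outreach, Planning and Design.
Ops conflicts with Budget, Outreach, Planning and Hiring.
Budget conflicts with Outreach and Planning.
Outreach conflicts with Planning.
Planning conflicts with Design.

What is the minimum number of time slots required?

5

Finance, Ops, Budget, Outreach, Planning pairwise conflict, so at least 5 time slots are needed.
Using 5 time slots: Safety=2, Finance=2, Ops=3, Budget=4, Outreach=5, Planning=1, Hiring=1, Design=3. Each listed conflict is separated.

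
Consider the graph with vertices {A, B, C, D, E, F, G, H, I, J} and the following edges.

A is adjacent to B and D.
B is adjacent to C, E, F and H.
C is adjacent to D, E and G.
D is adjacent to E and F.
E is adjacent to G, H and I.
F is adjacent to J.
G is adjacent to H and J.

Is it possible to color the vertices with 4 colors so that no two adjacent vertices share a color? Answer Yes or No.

The chromatic number is 3. B, C, E are pairwise adjacent, so at least 3 colors are needed.
3 colors suffice: color 1 → {A, E, F}; color 2 → {B, D, G, I}; color 3 → {C, H, J}.
Since 4 ≥ 3, a proper 4-coloring certainly exists.

Yes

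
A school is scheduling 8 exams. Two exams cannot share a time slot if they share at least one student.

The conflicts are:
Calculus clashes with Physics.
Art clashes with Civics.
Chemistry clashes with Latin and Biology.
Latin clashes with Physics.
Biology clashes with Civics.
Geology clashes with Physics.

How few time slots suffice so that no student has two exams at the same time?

Calculus and Physics conflict, so at least 2 time slots are needed.
Using 2 time slots: Calculus=2, Art=2, Chemistry=1, Latin=2, Biology=2, Civics=1, Geology=2, Physics=1. Every pair that conflicts lands in different time slots.

2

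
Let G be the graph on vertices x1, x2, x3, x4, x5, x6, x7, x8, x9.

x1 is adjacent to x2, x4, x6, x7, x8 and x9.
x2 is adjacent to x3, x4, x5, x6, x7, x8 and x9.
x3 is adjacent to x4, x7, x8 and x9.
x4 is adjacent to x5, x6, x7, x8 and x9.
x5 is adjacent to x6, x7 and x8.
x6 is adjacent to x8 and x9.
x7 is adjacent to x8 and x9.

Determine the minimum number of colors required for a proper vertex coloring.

x2, x4, x5, x7, x8 are mutually adjacent (a clique of size 5), so at least 5 colors are needed.
5 colors suffice: color 1 → {x2}; color 2 → {x4}; color 3 → {x6, x7}; color 4 → {x8, x9}; color 5 → {x1, x3, x5}. Every edge joins two different colors.

5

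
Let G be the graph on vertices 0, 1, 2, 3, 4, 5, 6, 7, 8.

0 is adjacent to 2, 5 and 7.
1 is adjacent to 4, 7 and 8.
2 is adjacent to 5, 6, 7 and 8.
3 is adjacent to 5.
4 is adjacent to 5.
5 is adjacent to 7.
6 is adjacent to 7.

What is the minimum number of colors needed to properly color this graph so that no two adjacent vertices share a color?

0, 2, 5, 7 are mutually adjacent (a clique of size 4), so at least 4 colors are needed.
One proper 4-coloring: 0=d, 1=b, 2=b, 3=a, 4=a, 5=c, 6=c, 7=a, 8=a. No two adjacent vertices share a color.

4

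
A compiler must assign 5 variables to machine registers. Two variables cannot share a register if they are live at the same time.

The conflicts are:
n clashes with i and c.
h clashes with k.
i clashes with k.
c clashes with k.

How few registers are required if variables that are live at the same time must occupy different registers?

h and k conflict, so at least 2 registers are needed.
2 registers suffice: register 1 → {n, k}; register 2 → {h, i, c}. Each listed conflict is separated.

2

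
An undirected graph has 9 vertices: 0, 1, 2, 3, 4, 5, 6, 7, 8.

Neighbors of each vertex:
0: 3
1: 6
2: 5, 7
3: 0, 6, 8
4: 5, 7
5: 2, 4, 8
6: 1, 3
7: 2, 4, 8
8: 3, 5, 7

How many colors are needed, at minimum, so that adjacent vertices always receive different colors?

2

4 and 7 are adjacent, so at least 2 colors are needed.
2 colors suffice: color a → {1, 3, 5, 7}; color b → {0, 2, 4, 6, 8}. No two adjacent vertices share a color.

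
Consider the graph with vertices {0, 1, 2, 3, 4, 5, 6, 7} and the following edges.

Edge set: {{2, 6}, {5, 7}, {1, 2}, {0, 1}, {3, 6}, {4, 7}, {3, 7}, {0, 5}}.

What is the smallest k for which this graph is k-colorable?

3

The cycle 5-0-1-2-6-3-7-5 has odd length 7, so it cannot be 2-colored; at least 3 colors are needed.
One proper 3-coloring: 0=a, 1=b, 2=a, 3=b, 4=b, 5=b, 6=c, 7=a. Every edge joins two different colors.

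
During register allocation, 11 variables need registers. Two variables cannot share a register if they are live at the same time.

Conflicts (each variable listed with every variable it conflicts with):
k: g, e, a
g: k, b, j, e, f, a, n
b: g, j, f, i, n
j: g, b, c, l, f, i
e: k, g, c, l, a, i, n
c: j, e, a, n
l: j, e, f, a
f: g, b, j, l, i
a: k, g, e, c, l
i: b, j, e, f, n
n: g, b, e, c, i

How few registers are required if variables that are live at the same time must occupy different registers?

4

g, b, j, f all conflict with each other, so at least 4 registers are needed.
4 registers suffice: k=4, g=1, b=3, j=2, e=2, c=1, l=1, f=4, a=3, i=1, n=4. Each listed conflict is separated.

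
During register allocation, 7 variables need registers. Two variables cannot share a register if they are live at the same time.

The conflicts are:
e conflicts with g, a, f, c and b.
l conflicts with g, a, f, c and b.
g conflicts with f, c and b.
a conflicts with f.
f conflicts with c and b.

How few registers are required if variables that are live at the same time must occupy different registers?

4

e, g, f, b are mutually in conflict, so at least 4 registers are needed.
Using 4 registers: e=2, l=2, g=3, a=3, f=1, c=4, b=4. Every pair that conflicts lands in different registers.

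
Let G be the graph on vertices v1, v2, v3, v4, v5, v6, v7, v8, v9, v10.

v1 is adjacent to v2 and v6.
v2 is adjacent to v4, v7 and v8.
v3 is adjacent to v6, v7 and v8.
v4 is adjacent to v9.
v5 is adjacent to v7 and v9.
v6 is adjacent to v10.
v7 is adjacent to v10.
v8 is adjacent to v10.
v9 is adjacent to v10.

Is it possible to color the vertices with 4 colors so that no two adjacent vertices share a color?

Yes

The chromatic number is 3. The cycle v3-v6-v1-v2-v7-v3 has odd length 5, so it cannot be 2-colored; at least 3 colors are needed.
One proper 3-coloring: v1=3, v2=1, v3=1, v4=3, v5=1, v6=2, v7=2, v8=2, v9=2, v10=1.
Since 4 ≥ 3, a proper 4-coloring certainly exists.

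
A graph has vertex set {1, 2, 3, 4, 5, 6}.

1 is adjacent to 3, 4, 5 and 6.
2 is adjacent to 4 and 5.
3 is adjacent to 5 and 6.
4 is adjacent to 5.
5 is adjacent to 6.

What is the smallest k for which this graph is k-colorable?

4

1, 3, 5, 6 are mutually adjacent (a clique of size 4), so at least 4 colors are needed.
4 colors suffice: color a → {5}; color b → {1, 2}; color c → {3, 4}; color d → {6}. No two adjacent vertices share a color.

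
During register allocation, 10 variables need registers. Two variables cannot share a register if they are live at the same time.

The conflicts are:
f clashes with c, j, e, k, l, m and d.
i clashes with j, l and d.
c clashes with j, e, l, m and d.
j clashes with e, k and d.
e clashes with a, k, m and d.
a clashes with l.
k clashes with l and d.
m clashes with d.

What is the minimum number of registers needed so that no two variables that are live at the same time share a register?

f, c, j, e, d pairwise conflict, so at least 5 registers are needed.
5 registers suffice: register 1 → {f, i, a}; register 2 → {e, l}; register 3 → {d}; register 4 → {c, k}; register 5 → {j, m}. Every pair that conflicts lands in different registers.

5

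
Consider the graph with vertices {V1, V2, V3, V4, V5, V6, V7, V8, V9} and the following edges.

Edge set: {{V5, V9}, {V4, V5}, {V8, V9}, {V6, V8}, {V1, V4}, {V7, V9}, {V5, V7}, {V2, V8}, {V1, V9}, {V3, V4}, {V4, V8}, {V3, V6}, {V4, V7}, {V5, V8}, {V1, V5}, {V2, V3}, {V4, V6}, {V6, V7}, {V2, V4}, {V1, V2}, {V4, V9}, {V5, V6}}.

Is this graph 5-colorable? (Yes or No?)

The chromatic number is 4. V4, V5, V6, V7 form a clique, so at least 4 colors are needed.
4 colors suffice: V1=4, V2=2, V3=4, V4=1, V5=2, V6=3, V7=4, V8=4, V9=3.
Since 5 ≥ 4, a proper 5-coloring certainly exists.

Yes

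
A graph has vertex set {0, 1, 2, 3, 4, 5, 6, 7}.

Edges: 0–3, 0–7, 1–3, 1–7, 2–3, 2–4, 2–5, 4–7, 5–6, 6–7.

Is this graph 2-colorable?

No

The cycle 2-3-1-7-4-2 has odd length 5, so it cannot be 2-colored; at least 3 colors are needed.
So 2 colors are not enough.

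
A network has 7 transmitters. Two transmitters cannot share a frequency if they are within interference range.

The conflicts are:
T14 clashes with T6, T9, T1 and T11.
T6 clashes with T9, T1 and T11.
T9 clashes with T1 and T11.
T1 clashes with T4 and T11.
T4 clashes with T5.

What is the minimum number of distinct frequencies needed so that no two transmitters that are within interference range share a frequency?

T14, T6, T9, T1, T11 pairwise conflict, so at least 5 frequencies are needed.
5 frequencies suffice: frequency 1 → {T1, T5}; frequency 2 → {T6, T4}; frequency 3 → {T11}; frequency 4 → {T9}; frequency 5 → {T14}. No two conflicting transmitters share a frequency.

5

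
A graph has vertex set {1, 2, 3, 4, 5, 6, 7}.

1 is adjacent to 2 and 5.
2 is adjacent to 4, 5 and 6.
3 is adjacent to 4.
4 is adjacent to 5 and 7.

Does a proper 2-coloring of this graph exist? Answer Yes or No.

2, 4, 5 are mutually adjacent, so at least 3 colors are needed.
So 2 colors are not enough.

No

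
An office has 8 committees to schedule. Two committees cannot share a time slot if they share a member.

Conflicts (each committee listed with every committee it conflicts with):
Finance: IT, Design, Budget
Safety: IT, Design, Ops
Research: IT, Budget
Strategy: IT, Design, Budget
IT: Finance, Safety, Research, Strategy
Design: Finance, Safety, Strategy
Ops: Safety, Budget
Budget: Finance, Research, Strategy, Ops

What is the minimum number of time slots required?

3

The cycle IT-Safety-Ops-Budget-Research-IT has odd length 5, so it cannot be 2-colored; at least 3 time slots are needed.
Using 3 time slots: Finance=2, Safety=2, Research=2, Strategy=2, IT=1, Design=1, Ops=3, Budget=1. Each listed conflict is separated.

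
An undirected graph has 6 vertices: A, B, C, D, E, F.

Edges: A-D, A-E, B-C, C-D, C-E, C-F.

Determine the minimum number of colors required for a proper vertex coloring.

2

C and D are adjacent, so at least 2 colors are needed.
2 colors suffice: A=1, B=2, C=1, D=2, E=2, F=2. Each edge has distinct colors on its endpoints.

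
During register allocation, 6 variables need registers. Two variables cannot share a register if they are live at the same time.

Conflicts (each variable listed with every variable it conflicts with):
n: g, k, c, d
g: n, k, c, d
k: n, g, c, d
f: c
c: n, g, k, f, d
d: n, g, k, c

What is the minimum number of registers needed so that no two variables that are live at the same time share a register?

n, g, k, c, d pairwise conflict, so at least 5 registers are needed.
5 registers suffice: register 1 → {c}; register 2 → {k, f}; register 3 → {d}; register 4 → {n}; register 5 → {g}. Each listed conflict is separated.

5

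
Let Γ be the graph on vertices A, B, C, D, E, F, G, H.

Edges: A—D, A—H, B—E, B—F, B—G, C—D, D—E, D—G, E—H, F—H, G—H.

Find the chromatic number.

A and H are adjacent, so at least 2 colors are needed.
2 colors suffice: color red → {B, D, H}; color blue → {A, C, E, F, G}. Each edge has distinct colors on its endpoints.

2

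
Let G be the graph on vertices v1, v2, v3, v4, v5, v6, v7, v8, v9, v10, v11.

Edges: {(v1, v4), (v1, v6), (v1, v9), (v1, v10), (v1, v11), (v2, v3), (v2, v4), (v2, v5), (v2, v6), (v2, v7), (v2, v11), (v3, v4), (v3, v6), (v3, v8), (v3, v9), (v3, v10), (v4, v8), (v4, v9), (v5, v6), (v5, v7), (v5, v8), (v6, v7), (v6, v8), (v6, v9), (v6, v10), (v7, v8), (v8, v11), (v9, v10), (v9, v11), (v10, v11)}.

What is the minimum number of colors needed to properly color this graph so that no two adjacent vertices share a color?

v5, v6, v7, v8 are mutually adjacent (a clique of size 4), so at least 4 colors are needed.
4 colors suffice: color 1 → {v4, v6, v11}; color 2 → {v2, v8, v9}; color 3 → {v1, v3, v7}; color 4 → {v5, v10}. No two adjacent vertices share a color.

4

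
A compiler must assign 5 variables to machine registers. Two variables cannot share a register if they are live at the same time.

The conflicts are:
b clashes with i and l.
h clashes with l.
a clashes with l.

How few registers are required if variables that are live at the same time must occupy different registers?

2

h and l conflict, so at least 2 registers are needed.
2 registers suffice: register 1 → {i, l}; register 2 → {b, h, a}. No two conflicting variables share a register.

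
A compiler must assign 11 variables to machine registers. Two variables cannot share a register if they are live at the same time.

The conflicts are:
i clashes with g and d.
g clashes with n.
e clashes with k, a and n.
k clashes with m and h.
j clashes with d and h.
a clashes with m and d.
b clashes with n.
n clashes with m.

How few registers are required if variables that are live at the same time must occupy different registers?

2

j and h conflict, so at least 2 registers are needed.
Using 2 registers: i=1, g=2, e=2, k=1, j=1, a=1, b=2, n=1, m=2, d=2, h=2. Each listed conflict is separated.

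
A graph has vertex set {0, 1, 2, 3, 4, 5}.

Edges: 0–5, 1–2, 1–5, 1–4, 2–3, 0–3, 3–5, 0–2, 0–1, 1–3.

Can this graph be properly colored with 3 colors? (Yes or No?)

0, 1, 2, 3 are pairwise adjacent (a clique of size 4), so at least 4 colors are needed.
So 3 colors are not enough.

No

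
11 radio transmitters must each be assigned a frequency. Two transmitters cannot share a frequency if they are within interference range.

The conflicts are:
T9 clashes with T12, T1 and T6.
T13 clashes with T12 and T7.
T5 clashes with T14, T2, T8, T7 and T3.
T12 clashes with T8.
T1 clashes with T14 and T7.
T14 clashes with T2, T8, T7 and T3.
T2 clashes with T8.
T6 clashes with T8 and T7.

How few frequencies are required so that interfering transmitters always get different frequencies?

4

T5, T14, T2, T8 pairwise conflict, so at least 4 frequencies are needed.
Using 4 frequencies: T9=2, T13=3, T5=3, T12=1, T1=3, T14=1, T2=4, T6=1, T8=2, T7=2, T3=2. No two conflicting transmitters share a frequency.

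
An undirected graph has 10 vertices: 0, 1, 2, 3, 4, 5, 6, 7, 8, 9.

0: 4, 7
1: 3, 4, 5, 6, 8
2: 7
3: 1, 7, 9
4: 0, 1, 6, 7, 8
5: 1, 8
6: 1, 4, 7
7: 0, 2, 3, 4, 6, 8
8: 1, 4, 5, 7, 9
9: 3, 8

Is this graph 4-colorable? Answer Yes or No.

Yes

The chromatic number is 3. 4, 6, 7 form a triangle, so at least 3 colors are needed.
3 colors suffice: color red → {1, 7, 9}; color blue → {2, 3, 4, 5}; color green → {0, 6, 8}.
Since 4 ≥ 3, a proper 4-coloring certainly exists.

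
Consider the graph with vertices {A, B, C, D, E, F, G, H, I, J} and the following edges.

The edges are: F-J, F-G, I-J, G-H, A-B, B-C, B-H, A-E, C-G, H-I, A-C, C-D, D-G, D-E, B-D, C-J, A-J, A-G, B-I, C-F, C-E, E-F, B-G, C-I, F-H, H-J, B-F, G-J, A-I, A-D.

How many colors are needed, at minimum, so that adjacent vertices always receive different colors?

5

A, B, C, D, G are pairwise adjacent (a clique of size 5), so at least 5 colors are needed.
One proper 5-coloring: A=2, B=4, C=1, D=5, E=3, F=2, G=3, H=1, I=3, J=4. Each edge has distinct colors on its endpoints.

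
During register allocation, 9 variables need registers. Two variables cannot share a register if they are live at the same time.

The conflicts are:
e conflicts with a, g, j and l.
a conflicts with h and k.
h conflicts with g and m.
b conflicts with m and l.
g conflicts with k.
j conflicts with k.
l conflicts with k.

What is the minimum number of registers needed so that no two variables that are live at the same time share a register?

b and m conflict, so at least 2 registers are needed.
2 registers suffice: register 1 → {e, h, b, k}; register 2 → {a, g, m, j, l}. Every pair that conflicts lands in different registers.

2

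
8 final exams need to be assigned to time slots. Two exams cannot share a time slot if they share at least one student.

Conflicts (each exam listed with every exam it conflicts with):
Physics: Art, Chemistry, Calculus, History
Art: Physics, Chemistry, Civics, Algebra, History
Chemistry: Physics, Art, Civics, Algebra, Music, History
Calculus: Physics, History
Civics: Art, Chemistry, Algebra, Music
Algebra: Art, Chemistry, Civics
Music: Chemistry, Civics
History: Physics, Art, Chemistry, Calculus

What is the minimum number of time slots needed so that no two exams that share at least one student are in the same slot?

4

Art, Chemistry, Civics, Algebra all conflict with each other, so at least 4 time slots are needed.
4 time slots suffice: time slot 1 → {Chemistry, Calculus}; time slot 2 → {Art, Music}; time slot 3 → {Civics, History}; time slot 4 → {Physics, Algebra}. Each listed conflict is separated.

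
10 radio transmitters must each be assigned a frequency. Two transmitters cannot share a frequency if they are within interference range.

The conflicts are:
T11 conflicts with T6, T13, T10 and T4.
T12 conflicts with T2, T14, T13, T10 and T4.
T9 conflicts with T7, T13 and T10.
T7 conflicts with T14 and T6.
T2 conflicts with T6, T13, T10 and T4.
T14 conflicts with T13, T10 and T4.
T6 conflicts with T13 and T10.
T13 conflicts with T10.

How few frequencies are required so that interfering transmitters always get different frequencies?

T12, T14, T13, T10 pairwise conflict, so at least 4 frequencies are needed.
Using 4 frequencies: T11=4, T12=3, T9=3, T7=1, T2=4, T14=4, T6=3, T13=2, T10=1, T4=1. No two conflicting transmitters share a frequency.

4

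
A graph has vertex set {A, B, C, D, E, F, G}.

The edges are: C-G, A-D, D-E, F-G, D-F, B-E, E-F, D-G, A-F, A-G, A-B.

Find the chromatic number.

4

A, D, F, G form a clique, so at least 4 colors are needed.
4 colors suffice: color red → {B, C, D}; color blue → {E, G}; color green → {F}; color yellow → {A}. Each edge has distinct colors on its endpoints.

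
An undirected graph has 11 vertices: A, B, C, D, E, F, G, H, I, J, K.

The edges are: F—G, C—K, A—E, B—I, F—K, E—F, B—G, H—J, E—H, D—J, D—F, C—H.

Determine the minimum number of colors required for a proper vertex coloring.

The cycle C-K-F-E-H-C has odd length 5, so it cannot be 2-colored; at least 3 colors are needed.
One proper 3-coloring: A=red, B=red, C=blue, D=blue, E=blue, F=red, G=blue, H=red, I=blue, J=green, K=green. Every edge joins two different colors.

3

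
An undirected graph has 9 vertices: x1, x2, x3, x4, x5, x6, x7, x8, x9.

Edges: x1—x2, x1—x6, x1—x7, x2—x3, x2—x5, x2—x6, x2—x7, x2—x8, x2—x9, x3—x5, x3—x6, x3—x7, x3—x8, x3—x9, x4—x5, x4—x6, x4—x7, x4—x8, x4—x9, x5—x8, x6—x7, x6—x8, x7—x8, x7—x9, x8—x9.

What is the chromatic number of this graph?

x2, x3, x6, x7, x8 form a clique, so at least 5 colors are needed.
5 colors suffice: color 1 → {x5, x7}; color 2 → {x2, x4}; color 3 → {x1, x8}; color 4 → {x6, x9}; color 5 → {x3}. No two adjacent vertices share a color.

5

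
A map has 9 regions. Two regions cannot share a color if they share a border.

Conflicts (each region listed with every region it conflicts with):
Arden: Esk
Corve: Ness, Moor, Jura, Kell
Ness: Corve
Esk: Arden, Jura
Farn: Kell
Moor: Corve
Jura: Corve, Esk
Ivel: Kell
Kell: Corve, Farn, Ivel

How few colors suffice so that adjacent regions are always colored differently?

Corve and Ness conflict, so at least 2 colors are needed.
A valid assignment using 2 colors: Arden=2, Corve=1, Ness=2, Esk=1, Farn=1, Moor=2, Jura=2, Ivel=1, Kell=2. Each listed conflict is separated.

2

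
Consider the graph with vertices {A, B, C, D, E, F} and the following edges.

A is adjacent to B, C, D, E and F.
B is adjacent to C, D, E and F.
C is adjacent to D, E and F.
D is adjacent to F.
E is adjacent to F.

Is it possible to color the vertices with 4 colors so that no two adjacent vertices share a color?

A, B, C, E, F form a clique, so at least 5 colors are needed.
So 4 colors are not enough.

No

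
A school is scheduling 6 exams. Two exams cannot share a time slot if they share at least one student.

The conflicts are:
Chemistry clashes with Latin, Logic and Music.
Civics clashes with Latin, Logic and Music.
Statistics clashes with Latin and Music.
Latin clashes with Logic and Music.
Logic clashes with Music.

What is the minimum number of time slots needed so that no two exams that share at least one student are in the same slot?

Civics, Latin, Logic, Music pairwise conflict, so at least 4 time slots are needed.
4 time slots suffice: Chemistry=4, Civics=4, Statistics=3, Latin=2, Logic=3, Music=1. No two conflicting exams share a time slot.

4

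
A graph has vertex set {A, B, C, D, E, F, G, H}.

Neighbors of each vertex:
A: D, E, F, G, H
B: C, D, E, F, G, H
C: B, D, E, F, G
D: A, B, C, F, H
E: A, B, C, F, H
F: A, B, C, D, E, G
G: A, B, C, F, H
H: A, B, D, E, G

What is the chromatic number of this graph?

4

B, C, D, F form a clique, so at least 4 colors are needed.
A valid assignment using 4 colors: A=blue, B=blue, C=yellow, D=green, E=green, F=red, G=green, H=red. No two adjacent vertices share a color.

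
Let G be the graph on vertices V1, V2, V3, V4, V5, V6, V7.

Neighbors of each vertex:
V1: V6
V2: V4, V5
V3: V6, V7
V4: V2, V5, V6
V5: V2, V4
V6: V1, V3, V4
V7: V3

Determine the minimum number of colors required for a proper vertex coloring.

3

V2, V4, V5 are pairwise adjacent, so at least 3 colors are needed.
3 colors suffice: V1=2, V2=1, V3=2, V4=2, V5=3, V6=1, V7=1. No two adjacent vertices share a color.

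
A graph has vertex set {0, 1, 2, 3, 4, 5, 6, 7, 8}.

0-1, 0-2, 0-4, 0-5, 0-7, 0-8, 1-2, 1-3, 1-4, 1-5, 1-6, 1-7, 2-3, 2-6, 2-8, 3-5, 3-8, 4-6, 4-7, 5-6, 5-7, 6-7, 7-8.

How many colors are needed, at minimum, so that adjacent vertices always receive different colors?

0, 1, 5, 7 are pairwise adjacent (a clique of size 4), so at least 4 colors are needed.
A valid assignment using 4 colors: 0=green, 1=red, 2=blue, 3=green, 4=yellow, 5=yellow, 6=green, 7=blue, 8=red. Each edge has distinct colors on its endpoints.

4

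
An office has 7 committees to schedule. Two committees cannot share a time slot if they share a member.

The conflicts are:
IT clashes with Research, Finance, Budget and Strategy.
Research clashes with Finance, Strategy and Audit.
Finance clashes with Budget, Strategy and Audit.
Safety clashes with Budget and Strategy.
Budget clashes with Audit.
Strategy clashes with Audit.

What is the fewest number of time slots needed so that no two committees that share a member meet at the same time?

Research, Finance, Strategy, Audit are mutually in conflict, so at least 4 time slots are needed.
4 time slots suffice: time slot 1 → {Finance, Safety}; time slot 2 → {Budget, Strategy}; time slot 3 → {IT, Audit}; time slot 4 → {Research}. No two conflicting committees share a time slot.

4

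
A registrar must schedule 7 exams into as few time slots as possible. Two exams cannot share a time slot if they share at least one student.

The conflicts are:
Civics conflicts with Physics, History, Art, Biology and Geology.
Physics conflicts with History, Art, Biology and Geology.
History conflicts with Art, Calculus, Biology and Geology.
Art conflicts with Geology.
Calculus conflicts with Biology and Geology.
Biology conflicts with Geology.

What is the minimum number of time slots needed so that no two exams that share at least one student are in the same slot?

5

Civics, Physics, History, Art, Geology are mutually in conflict, so at least 5 time slots are needed.
5 time slots suffice: Civics=4, Physics=3, History=1, Art=5, Calculus=3, Biology=5, Geology=2. No two conflicting exams share a time slot.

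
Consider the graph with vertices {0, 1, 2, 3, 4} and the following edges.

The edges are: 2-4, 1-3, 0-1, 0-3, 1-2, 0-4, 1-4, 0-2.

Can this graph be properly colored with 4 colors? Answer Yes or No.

Yes

The chromatic number is 4. 0, 1, 2, 4 are pairwise adjacent (a clique of size 4), so at least 4 colors are needed.
4 colors suffice: color red → {1}; color blue → {0}; color green → {2, 3}; color yellow → {4}.
That is already a proper 4-coloring.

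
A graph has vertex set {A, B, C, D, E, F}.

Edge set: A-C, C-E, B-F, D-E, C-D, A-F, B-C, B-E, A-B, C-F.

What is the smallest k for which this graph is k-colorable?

4

A, B, C, F are mutually adjacent (a clique of size 4), so at least 4 colors are needed.
A valid assignment using 4 colors: A=4, B=2, C=1, D=2, E=3, F=3. Every edge joins two different colors.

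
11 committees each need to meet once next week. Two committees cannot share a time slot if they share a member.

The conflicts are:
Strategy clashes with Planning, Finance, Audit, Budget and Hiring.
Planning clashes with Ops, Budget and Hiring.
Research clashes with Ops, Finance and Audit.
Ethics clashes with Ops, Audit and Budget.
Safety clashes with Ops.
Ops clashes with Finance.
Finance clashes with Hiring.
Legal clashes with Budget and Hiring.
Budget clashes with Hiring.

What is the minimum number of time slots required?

4

Strategy, Planning, Budget, Hiring pairwise conflict, so at least 4 time slots are needed.
Using 4 time slots: Strategy=1, Planning=4, Research=3, Ethics=3, Safety=2, Ops=1, Finance=2, Legal=1, Audit=2, Budget=2, Hiring=3. Each listed conflict is separated.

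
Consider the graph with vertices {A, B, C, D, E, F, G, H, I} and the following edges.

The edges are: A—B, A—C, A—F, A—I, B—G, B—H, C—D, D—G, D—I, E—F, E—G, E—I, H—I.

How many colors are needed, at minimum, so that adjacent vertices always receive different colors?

The cycle A-C-D-G-B-A has odd length 5, so it cannot be 2-colored; at least 3 colors are needed.
A valid assignment using 3 colors: A=red, B=blue, C=blue, D=red, E=red, F=blue, G=green, H=red, I=blue. Every edge joins two different colors.

3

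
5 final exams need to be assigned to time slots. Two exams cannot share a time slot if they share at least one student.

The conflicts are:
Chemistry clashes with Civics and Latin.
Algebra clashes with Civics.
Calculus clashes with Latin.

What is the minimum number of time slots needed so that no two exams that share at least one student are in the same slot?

2

Calculus and Latin conflict, so at least 2 time slots are needed.
2 time slots suffice: time slot 1 → {Chemistry, Algebra, Calculus}; time slot 2 → {Civics, Latin}. Every pair that conflicts lands in different time slots.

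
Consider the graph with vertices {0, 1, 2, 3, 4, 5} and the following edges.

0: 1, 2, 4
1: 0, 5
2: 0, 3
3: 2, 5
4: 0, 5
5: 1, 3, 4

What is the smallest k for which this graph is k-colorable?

The cycle 4-5-3-2-0-4 has odd length 5, so it cannot be 2-colored; at least 3 colors are needed.
One proper 3-coloring: 0=red, 1=blue, 2=green, 3=blue, 4=blue, 5=red. Each edge has distinct colors on its endpoints.

3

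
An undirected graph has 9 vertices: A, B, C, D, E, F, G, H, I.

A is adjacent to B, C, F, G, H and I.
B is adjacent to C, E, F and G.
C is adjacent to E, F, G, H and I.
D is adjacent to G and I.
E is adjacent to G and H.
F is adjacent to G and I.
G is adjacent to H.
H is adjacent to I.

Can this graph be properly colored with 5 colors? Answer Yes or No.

The chromatic number is 5. A, B, C, F, G form a clique, so at least 5 colors are needed.
5 colors suffice: A=3, B=4, C=2, D=2, E=3, F=5, G=1, H=4, I=1.
That is already a proper 5-coloring.

Yes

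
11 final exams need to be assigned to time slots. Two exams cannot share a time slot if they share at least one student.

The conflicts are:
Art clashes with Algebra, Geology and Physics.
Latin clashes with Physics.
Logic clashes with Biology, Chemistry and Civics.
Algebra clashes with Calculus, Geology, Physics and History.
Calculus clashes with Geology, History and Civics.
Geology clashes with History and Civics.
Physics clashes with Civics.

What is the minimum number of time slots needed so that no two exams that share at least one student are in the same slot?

Algebra, Calculus, Geology, History are mutually in conflict, so at least 4 time slots are needed.
A valid assignment using 4 time slots: Art=3, Latin=2, Logic=1, Algebra=2, Calculus=3, Biology=2, Geology=1, Chemistry=2, Physics=1, History=4, Civics=2. Each listed conflict is separated.

4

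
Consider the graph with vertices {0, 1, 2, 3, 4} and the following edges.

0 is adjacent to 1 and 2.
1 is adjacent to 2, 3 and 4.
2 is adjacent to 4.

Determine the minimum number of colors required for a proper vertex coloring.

3

1, 2, 4 are pairwise adjacent, so at least 3 colors are needed.
A valid assignment using 3 colors: 0=green, 1=red, 2=blue, 3=blue, 4=green. Every edge joins two different colors.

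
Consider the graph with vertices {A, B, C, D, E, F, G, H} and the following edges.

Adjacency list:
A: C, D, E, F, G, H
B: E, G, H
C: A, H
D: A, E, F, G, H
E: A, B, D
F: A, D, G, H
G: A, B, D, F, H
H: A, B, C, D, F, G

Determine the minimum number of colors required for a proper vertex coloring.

A, D, F, G, H form a clique, so at least 5 colors are needed.
One proper 5-coloring: A=blue, B=blue, C=green, D=green, E=red, F=purple, G=yellow, H=red. Every edge joins two different colors.

5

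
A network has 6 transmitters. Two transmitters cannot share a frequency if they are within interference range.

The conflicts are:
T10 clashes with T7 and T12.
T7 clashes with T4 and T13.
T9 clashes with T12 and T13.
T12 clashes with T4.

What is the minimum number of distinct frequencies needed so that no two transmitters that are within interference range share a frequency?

The cycle T9-T12-T10-T7-T13-T9 has odd length 5, so it cannot be 2-colored; at least 3 frequencies are needed.
3 frequencies suffice: frequency 1 → {T7, T12}; frequency 2 → {T10, T4, T13}; frequency 3 → {T9}. No two conflicting transmitters share a frequency.

3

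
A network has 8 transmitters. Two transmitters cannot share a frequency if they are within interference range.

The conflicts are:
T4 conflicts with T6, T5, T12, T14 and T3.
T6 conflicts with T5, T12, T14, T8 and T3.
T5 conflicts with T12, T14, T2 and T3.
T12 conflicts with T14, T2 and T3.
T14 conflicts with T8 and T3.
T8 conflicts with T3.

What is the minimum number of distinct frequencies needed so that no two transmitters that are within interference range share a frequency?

T4, T6, T5, T12, T14, T3 are mutually in conflict, so at least 6 frequencies are needed.
6 frequencies suffice: frequency 1 → {T6, T2}; frequency 2 → {T3}; frequency 3 → {T14}; frequency 4 → {T5, T8}; frequency 5 → {T12}; frequency 6 → {T4}. Every pair that conflicts lands in different frequencies.

6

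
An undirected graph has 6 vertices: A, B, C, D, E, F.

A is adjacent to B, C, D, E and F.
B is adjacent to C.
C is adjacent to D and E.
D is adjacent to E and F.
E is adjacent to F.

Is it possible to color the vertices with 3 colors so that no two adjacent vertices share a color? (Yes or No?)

A, D, E, F are pairwise adjacent (a clique of size 4), so at least 4 colors are needed.
So 3 colors are not enough.

No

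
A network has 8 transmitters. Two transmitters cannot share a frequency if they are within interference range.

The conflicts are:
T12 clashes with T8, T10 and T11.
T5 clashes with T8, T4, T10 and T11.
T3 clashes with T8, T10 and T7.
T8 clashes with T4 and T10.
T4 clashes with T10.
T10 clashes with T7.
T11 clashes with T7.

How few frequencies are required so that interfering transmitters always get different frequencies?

4

T5, T8, T4, T10 all conflict with each other, so at least 4 frequencies are needed.
4 frequencies suffice: T12=3, T5=3, T3=3, T8=2, T4=4, T10=1, T11=1, T7=2. No two conflicting transmitters share a frequency.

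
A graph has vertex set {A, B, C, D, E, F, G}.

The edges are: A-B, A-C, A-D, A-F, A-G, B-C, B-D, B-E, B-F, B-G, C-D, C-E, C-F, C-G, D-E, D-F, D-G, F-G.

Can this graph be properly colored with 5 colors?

A, B, C, D, F, G are mutually adjacent (a clique of size 6), so at least 6 colors are needed.
So 5 colors are not enough.

No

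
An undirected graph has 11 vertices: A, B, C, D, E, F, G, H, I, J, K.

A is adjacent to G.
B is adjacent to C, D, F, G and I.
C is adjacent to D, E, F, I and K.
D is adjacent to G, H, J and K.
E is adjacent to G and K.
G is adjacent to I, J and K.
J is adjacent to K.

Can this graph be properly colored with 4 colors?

Yes

The chromatic number is 4. D, G, J, K form a clique, so at least 4 colors are needed.
4 colors suffice: A=2, B=3, C=1, D=2, E=2, F=2, G=1, H=1, I=2, J=4, K=3.
That is already a proper 4-coloring.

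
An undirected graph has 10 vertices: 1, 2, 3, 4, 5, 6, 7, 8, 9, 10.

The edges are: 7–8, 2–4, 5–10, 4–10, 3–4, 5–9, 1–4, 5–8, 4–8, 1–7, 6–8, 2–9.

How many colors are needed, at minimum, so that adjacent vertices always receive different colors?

The cycle 9-2-4-10-5-9 has odd length 5, so it cannot be 2-colored; at least 3 colors are needed.
3 colors suffice: color a → {4, 5, 6, 7}; color b → {1, 2, 3, 8, 10}; color c → {9}. Each edge has distinct colors on its endpoints.

3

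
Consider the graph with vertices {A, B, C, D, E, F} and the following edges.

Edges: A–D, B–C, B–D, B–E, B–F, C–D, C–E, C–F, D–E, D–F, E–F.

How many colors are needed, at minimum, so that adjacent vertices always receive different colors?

5

B, C, D, E, F are mutually adjacent (a clique of size 5), so at least 5 colors are needed.
5 colors suffice: color red → {D}; color blue → {A, E}; color green → {C}; color yellow → {F}; color purple → {B}. Each edge has distinct colors on its endpoints.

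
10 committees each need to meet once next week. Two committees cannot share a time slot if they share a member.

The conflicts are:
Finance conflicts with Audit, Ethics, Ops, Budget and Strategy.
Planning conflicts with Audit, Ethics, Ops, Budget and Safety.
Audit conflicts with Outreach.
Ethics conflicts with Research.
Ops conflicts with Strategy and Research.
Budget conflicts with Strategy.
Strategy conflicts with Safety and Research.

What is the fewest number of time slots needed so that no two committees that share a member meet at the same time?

3

Finance, Budget, Strategy pairwise conflict, so at least 3 time slots are needed.
A valid assignment using 3 time slots: Finance=1, Planning=1, Audit=2, Ethics=2, Ops=3, Budget=3, Strategy=2, Safety=3, Research=1, Outreach=1. Each listed conflict is separated.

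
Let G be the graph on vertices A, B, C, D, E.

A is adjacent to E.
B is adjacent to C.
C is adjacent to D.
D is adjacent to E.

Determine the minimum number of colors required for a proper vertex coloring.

D and E are adjacent, so at least 2 colors are needed.
2 colors suffice: color 1 → {C, E}; color 2 → {A, B, D}. No two adjacent vertices share a color.

2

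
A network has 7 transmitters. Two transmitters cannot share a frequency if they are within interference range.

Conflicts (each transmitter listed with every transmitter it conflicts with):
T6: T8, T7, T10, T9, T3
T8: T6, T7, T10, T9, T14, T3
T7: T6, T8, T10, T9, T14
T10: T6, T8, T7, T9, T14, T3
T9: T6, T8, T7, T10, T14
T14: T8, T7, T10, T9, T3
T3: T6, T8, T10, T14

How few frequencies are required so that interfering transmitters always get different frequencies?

T8, T7, T10, T9, T14 pairwise conflict, so at least 5 frequencies are needed.
5 frequencies suffice: frequency 1 → {T10}; frequency 2 → {T8}; frequency 3 → {T6, T14}; frequency 4 → {T7, T3}; frequency 5 → {T9}. Every pair that conflicts lands in different frequencies.

5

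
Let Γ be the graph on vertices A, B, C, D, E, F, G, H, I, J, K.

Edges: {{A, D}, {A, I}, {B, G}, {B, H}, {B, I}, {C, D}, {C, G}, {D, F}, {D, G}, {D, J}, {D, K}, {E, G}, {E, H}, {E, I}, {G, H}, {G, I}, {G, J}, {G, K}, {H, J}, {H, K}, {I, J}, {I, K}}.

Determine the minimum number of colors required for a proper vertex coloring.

B, G, I form a triangle, so at least 3 colors are needed.
3 colors suffice: color 1 → {A, F, G}; color 2 → {D, H, I}; color 3 → {B, C, E, J, K}. Each edge has distinct colors on its endpoints.

3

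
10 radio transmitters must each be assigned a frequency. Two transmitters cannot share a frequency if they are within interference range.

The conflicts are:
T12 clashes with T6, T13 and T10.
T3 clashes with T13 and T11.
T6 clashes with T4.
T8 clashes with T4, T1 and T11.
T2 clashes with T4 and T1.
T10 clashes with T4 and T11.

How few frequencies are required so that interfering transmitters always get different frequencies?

3

The cycle T12-T10-T11-T3-T13-T12 has odd length 5, so it cannot be 2-colored; at least 3 frequencies are needed.
Using 3 frequencies: T12=1, T3=2, T6=2, T8=2, T13=3, T2=2, T10=2, T4=1, T1=1, T11=1. Each listed conflict is separated.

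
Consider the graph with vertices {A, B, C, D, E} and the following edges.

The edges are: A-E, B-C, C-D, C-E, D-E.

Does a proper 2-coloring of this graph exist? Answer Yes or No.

No

C, D, E form a triangle, so at least 3 colors are needed.
So 2 colors are not enough.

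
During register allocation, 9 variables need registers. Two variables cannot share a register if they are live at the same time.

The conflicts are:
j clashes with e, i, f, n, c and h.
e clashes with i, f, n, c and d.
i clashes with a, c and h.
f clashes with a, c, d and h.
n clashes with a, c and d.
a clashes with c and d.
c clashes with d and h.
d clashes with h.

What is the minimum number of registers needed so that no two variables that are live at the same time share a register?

j, f, c, h pairwise conflict, so at least 4 registers are needed.
4 registers suffice: register 1 → {c}; register 2 → {j, d}; register 3 → {i, f, n}; register 4 → {e, a, h}. No two conflicting variables share a register.

4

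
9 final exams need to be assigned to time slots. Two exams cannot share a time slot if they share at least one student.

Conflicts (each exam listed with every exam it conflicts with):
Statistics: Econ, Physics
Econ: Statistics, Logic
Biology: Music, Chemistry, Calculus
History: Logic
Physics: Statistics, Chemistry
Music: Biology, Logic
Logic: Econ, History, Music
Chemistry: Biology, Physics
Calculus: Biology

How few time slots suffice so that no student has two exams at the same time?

The cycle Econ-Logic-Music-Biology-Chemistry-Physics-Statistics-Econ has odd length 7, so it cannot be 2-colored; at least 3 time slots are needed.
3 time slots suffice: time slot 1 → {Statistics, Biology, Logic}; time slot 2 → {Econ, History, Physics, Music, Calculus}; time slot 3 → {Chemistry}. Every pair that conflicts lands in different time slots.

3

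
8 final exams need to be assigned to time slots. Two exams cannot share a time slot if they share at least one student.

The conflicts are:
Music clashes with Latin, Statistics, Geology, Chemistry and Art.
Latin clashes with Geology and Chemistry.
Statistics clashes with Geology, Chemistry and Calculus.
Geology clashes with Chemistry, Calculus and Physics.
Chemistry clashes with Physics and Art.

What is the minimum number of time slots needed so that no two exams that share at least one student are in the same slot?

4

Music, Statistics, Geology, Chemistry are mutually in conflict, so at least 4 time slots are needed.
4 time slots suffice: time slot 1 → {Geology, Art}; time slot 2 → {Chemistry, Calculus}; time slot 3 → {Music, Physics}; time slot 4 → {Latin, Statistics}. No two conflicting exams share a time slot.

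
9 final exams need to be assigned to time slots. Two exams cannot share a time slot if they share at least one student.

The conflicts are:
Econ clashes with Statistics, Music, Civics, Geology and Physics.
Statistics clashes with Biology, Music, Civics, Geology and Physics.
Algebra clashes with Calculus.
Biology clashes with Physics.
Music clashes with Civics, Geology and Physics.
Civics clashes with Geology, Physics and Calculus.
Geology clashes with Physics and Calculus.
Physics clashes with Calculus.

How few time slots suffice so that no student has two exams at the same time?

6

Econ, Statistics, Music, Civics, Geology, Physics all conflict with each other, so at least 6 time slots are needed.
A valid assignment using 6 time slots: Econ=5, Statistics=4, Algebra=1, Biology=2, Music=6, Civics=2, Geology=3, Physics=1, Calculus=4. Every pair that conflicts lands in different time slots.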